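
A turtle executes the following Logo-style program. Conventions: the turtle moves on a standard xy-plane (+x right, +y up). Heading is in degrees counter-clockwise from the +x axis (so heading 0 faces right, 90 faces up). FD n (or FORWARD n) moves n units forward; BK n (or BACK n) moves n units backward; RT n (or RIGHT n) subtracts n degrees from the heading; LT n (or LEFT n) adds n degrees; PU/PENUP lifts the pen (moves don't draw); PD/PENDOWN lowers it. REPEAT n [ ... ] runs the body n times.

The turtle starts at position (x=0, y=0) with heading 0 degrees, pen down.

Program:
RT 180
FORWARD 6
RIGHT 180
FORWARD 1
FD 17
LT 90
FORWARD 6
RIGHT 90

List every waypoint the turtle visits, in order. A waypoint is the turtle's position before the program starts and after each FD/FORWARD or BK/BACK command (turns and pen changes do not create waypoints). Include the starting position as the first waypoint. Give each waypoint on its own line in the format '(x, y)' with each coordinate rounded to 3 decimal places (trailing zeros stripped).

Answer: (0, 0)
(-6, 0)
(-5, 0)
(12, 0)
(12, 6)

Derivation:
Executing turtle program step by step:
Start: pos=(0,0), heading=0, pen down
RT 180: heading 0 -> 180
FD 6: (0,0) -> (-6,0) [heading=180, draw]
RT 180: heading 180 -> 0
FD 1: (-6,0) -> (-5,0) [heading=0, draw]
FD 17: (-5,0) -> (12,0) [heading=0, draw]
LT 90: heading 0 -> 90
FD 6: (12,0) -> (12,6) [heading=90, draw]
RT 90: heading 90 -> 0
Final: pos=(12,6), heading=0, 4 segment(s) drawn
Waypoints (5 total):
(0, 0)
(-6, 0)
(-5, 0)
(12, 0)
(12, 6)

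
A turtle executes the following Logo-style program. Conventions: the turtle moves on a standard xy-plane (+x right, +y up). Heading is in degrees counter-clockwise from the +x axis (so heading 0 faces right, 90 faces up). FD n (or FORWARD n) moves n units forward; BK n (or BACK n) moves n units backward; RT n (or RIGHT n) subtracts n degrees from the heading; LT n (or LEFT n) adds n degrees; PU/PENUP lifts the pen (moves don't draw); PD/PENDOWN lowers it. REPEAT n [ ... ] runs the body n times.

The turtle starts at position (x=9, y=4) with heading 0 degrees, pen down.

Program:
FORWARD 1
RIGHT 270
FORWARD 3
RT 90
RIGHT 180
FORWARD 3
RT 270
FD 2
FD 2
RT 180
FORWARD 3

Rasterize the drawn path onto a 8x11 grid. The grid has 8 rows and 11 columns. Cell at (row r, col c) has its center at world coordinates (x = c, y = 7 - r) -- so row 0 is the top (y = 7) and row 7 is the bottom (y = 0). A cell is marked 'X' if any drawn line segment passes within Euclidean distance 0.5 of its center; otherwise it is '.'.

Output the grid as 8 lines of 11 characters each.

Segment 0: (9,4) -> (10,4)
Segment 1: (10,4) -> (10,7)
Segment 2: (10,7) -> (7,7)
Segment 3: (7,7) -> (7,5)
Segment 4: (7,5) -> (7,3)
Segment 5: (7,3) -> (7,6)

Answer: .......XXXX
.......X..X
.......X..X
.......X.XX
.......X...
...........
...........
...........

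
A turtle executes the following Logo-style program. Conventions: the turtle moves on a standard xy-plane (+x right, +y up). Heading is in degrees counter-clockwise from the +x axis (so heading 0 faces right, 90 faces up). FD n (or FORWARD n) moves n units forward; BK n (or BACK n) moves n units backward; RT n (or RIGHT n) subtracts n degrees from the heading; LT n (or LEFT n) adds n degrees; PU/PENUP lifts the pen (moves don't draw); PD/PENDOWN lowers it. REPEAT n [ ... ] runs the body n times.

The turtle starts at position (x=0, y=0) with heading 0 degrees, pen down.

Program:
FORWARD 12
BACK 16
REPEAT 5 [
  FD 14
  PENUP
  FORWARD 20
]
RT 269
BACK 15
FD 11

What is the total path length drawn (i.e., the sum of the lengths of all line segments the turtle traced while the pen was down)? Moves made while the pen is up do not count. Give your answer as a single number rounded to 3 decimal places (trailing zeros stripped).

Executing turtle program step by step:
Start: pos=(0,0), heading=0, pen down
FD 12: (0,0) -> (12,0) [heading=0, draw]
BK 16: (12,0) -> (-4,0) [heading=0, draw]
REPEAT 5 [
  -- iteration 1/5 --
  FD 14: (-4,0) -> (10,0) [heading=0, draw]
  PU: pen up
  FD 20: (10,0) -> (30,0) [heading=0, move]
  -- iteration 2/5 --
  FD 14: (30,0) -> (44,0) [heading=0, move]
  PU: pen up
  FD 20: (44,0) -> (64,0) [heading=0, move]
  -- iteration 3/5 --
  FD 14: (64,0) -> (78,0) [heading=0, move]
  PU: pen up
  FD 20: (78,0) -> (98,0) [heading=0, move]
  -- iteration 4/5 --
  FD 14: (98,0) -> (112,0) [heading=0, move]
  PU: pen up
  FD 20: (112,0) -> (132,0) [heading=0, move]
  -- iteration 5/5 --
  FD 14: (132,0) -> (146,0) [heading=0, move]
  PU: pen up
  FD 20: (146,0) -> (166,0) [heading=0, move]
]
RT 269: heading 0 -> 91
BK 15: (166,0) -> (166.262,-14.998) [heading=91, move]
FD 11: (166.262,-14.998) -> (166.07,-3.999) [heading=91, move]
Final: pos=(166.07,-3.999), heading=91, 3 segment(s) drawn

Segment lengths:
  seg 1: (0,0) -> (12,0), length = 12
  seg 2: (12,0) -> (-4,0), length = 16
  seg 3: (-4,0) -> (10,0), length = 14
Total = 42

Answer: 42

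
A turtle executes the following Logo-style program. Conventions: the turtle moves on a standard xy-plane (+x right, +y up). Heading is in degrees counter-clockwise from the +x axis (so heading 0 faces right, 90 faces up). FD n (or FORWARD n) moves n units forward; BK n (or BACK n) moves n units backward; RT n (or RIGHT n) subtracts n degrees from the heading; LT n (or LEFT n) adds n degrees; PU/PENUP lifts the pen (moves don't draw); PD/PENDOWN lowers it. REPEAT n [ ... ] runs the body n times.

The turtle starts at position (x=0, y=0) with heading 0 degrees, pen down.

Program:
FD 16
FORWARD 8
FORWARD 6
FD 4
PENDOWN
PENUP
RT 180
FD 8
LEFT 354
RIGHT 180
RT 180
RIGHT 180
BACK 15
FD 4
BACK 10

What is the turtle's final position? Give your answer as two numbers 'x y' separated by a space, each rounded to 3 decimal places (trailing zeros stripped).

Answer: 5.115 2.195

Derivation:
Executing turtle program step by step:
Start: pos=(0,0), heading=0, pen down
FD 16: (0,0) -> (16,0) [heading=0, draw]
FD 8: (16,0) -> (24,0) [heading=0, draw]
FD 6: (24,0) -> (30,0) [heading=0, draw]
FD 4: (30,0) -> (34,0) [heading=0, draw]
PD: pen down
PU: pen up
RT 180: heading 0 -> 180
FD 8: (34,0) -> (26,0) [heading=180, move]
LT 354: heading 180 -> 174
RT 180: heading 174 -> 354
RT 180: heading 354 -> 174
RT 180: heading 174 -> 354
BK 15: (26,0) -> (11.082,1.568) [heading=354, move]
FD 4: (11.082,1.568) -> (15.06,1.15) [heading=354, move]
BK 10: (15.06,1.15) -> (5.115,2.195) [heading=354, move]
Final: pos=(5.115,2.195), heading=354, 4 segment(s) drawn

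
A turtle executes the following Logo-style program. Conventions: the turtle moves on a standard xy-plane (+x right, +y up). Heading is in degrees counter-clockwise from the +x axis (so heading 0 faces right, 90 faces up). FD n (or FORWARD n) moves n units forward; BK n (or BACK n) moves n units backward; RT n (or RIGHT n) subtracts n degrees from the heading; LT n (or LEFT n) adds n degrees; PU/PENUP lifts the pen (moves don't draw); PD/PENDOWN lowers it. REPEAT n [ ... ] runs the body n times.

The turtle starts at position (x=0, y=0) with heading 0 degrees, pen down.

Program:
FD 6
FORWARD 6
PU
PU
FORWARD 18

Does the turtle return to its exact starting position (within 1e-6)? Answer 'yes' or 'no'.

Executing turtle program step by step:
Start: pos=(0,0), heading=0, pen down
FD 6: (0,0) -> (6,0) [heading=0, draw]
FD 6: (6,0) -> (12,0) [heading=0, draw]
PU: pen up
PU: pen up
FD 18: (12,0) -> (30,0) [heading=0, move]
Final: pos=(30,0), heading=0, 2 segment(s) drawn

Start position: (0, 0)
Final position: (30, 0)
Distance = 30; >= 1e-6 -> NOT closed

Answer: no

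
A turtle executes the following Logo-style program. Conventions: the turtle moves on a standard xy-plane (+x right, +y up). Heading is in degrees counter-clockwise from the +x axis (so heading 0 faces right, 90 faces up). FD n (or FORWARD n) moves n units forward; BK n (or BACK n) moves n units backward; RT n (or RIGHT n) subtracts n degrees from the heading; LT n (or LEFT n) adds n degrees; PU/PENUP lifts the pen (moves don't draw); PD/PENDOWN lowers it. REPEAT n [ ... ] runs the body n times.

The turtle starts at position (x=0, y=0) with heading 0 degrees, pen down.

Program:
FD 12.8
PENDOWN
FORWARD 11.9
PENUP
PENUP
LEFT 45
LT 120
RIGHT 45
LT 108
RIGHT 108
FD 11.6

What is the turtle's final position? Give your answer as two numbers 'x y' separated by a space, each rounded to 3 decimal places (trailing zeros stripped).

Answer: 18.9 10.046

Derivation:
Executing turtle program step by step:
Start: pos=(0,0), heading=0, pen down
FD 12.8: (0,0) -> (12.8,0) [heading=0, draw]
PD: pen down
FD 11.9: (12.8,0) -> (24.7,0) [heading=0, draw]
PU: pen up
PU: pen up
LT 45: heading 0 -> 45
LT 120: heading 45 -> 165
RT 45: heading 165 -> 120
LT 108: heading 120 -> 228
RT 108: heading 228 -> 120
FD 11.6: (24.7,0) -> (18.9,10.046) [heading=120, move]
Final: pos=(18.9,10.046), heading=120, 2 segment(s) drawn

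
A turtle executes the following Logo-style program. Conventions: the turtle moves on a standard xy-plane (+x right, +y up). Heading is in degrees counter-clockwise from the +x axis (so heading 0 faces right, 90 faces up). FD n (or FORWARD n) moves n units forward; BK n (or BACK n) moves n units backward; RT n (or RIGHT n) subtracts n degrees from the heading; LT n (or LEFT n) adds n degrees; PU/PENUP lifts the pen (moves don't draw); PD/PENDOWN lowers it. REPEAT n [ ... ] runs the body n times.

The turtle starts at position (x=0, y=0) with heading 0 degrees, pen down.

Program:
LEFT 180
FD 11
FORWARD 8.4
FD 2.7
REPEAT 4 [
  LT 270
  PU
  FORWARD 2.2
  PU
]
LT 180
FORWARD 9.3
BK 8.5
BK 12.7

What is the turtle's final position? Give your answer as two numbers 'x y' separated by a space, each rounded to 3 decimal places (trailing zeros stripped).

Answer: -34 0

Derivation:
Executing turtle program step by step:
Start: pos=(0,0), heading=0, pen down
LT 180: heading 0 -> 180
FD 11: (0,0) -> (-11,0) [heading=180, draw]
FD 8.4: (-11,0) -> (-19.4,0) [heading=180, draw]
FD 2.7: (-19.4,0) -> (-22.1,0) [heading=180, draw]
REPEAT 4 [
  -- iteration 1/4 --
  LT 270: heading 180 -> 90
  PU: pen up
  FD 2.2: (-22.1,0) -> (-22.1,2.2) [heading=90, move]
  PU: pen up
  -- iteration 2/4 --
  LT 270: heading 90 -> 0
  PU: pen up
  FD 2.2: (-22.1,2.2) -> (-19.9,2.2) [heading=0, move]
  PU: pen up
  -- iteration 3/4 --
  LT 270: heading 0 -> 270
  PU: pen up
  FD 2.2: (-19.9,2.2) -> (-19.9,0) [heading=270, move]
  PU: pen up
  -- iteration 4/4 --
  LT 270: heading 270 -> 180
  PU: pen up
  FD 2.2: (-19.9,0) -> (-22.1,0) [heading=180, move]
  PU: pen up
]
LT 180: heading 180 -> 0
FD 9.3: (-22.1,0) -> (-12.8,0) [heading=0, move]
BK 8.5: (-12.8,0) -> (-21.3,0) [heading=0, move]
BK 12.7: (-21.3,0) -> (-34,0) [heading=0, move]
Final: pos=(-34,0), heading=0, 3 segment(s) drawn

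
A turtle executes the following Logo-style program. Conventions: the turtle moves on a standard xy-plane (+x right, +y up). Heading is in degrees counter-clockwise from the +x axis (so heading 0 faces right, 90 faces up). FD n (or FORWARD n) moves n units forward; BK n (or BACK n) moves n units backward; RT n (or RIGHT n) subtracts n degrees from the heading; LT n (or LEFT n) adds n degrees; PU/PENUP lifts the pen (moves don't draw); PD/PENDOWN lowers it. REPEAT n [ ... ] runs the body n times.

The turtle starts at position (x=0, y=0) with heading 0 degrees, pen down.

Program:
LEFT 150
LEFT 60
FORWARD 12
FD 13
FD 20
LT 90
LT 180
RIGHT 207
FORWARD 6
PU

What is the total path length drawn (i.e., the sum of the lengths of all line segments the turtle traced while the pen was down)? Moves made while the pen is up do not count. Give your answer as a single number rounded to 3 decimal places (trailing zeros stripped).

Answer: 51

Derivation:
Executing turtle program step by step:
Start: pos=(0,0), heading=0, pen down
LT 150: heading 0 -> 150
LT 60: heading 150 -> 210
FD 12: (0,0) -> (-10.392,-6) [heading=210, draw]
FD 13: (-10.392,-6) -> (-21.651,-12.5) [heading=210, draw]
FD 20: (-21.651,-12.5) -> (-38.971,-22.5) [heading=210, draw]
LT 90: heading 210 -> 300
LT 180: heading 300 -> 120
RT 207: heading 120 -> 273
FD 6: (-38.971,-22.5) -> (-38.657,-28.492) [heading=273, draw]
PU: pen up
Final: pos=(-38.657,-28.492), heading=273, 4 segment(s) drawn

Segment lengths:
  seg 1: (0,0) -> (-10.392,-6), length = 12
  seg 2: (-10.392,-6) -> (-21.651,-12.5), length = 13
  seg 3: (-21.651,-12.5) -> (-38.971,-22.5), length = 20
  seg 4: (-38.971,-22.5) -> (-38.657,-28.492), length = 6
Total = 51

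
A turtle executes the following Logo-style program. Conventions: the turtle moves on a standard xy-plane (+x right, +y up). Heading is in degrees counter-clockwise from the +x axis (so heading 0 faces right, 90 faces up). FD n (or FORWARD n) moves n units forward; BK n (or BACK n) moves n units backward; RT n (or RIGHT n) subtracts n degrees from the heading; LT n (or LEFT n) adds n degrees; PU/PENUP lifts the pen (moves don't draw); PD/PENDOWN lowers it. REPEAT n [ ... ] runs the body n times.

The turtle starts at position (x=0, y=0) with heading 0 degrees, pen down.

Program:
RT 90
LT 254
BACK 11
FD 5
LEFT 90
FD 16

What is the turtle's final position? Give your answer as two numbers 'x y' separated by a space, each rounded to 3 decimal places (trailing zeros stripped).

Answer: 1.357 -17.034

Derivation:
Executing turtle program step by step:
Start: pos=(0,0), heading=0, pen down
RT 90: heading 0 -> 270
LT 254: heading 270 -> 164
BK 11: (0,0) -> (10.574,-3.032) [heading=164, draw]
FD 5: (10.574,-3.032) -> (5.768,-1.654) [heading=164, draw]
LT 90: heading 164 -> 254
FD 16: (5.768,-1.654) -> (1.357,-17.034) [heading=254, draw]
Final: pos=(1.357,-17.034), heading=254, 3 segment(s) drawn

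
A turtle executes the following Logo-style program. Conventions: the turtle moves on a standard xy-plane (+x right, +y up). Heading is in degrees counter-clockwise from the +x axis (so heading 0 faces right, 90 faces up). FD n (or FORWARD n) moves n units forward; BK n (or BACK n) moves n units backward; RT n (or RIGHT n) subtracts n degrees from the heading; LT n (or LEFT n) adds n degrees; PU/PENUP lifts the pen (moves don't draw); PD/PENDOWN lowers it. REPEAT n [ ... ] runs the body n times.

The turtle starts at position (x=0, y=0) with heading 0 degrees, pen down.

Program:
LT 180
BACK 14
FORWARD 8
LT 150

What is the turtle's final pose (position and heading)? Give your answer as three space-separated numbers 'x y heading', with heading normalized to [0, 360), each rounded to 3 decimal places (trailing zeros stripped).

Answer: 6 0 330

Derivation:
Executing turtle program step by step:
Start: pos=(0,0), heading=0, pen down
LT 180: heading 0 -> 180
BK 14: (0,0) -> (14,0) [heading=180, draw]
FD 8: (14,0) -> (6,0) [heading=180, draw]
LT 150: heading 180 -> 330
Final: pos=(6,0), heading=330, 2 segment(s) drawn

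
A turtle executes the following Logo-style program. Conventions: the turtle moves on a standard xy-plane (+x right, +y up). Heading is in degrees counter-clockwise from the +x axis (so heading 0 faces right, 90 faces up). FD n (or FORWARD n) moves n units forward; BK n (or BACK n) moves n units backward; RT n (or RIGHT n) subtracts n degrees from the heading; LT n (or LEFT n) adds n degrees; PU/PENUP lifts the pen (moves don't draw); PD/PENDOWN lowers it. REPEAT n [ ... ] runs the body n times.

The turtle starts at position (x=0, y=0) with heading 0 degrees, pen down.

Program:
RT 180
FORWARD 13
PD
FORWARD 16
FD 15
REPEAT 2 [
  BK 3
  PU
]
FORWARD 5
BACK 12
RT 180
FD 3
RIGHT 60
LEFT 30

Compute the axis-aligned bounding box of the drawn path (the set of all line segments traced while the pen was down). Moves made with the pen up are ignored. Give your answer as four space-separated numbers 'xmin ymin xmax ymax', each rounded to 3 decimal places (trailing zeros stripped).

Answer: -44 0 0 0

Derivation:
Executing turtle program step by step:
Start: pos=(0,0), heading=0, pen down
RT 180: heading 0 -> 180
FD 13: (0,0) -> (-13,0) [heading=180, draw]
PD: pen down
FD 16: (-13,0) -> (-29,0) [heading=180, draw]
FD 15: (-29,0) -> (-44,0) [heading=180, draw]
REPEAT 2 [
  -- iteration 1/2 --
  BK 3: (-44,0) -> (-41,0) [heading=180, draw]
  PU: pen up
  -- iteration 2/2 --
  BK 3: (-41,0) -> (-38,0) [heading=180, move]
  PU: pen up
]
FD 5: (-38,0) -> (-43,0) [heading=180, move]
BK 12: (-43,0) -> (-31,0) [heading=180, move]
RT 180: heading 180 -> 0
FD 3: (-31,0) -> (-28,0) [heading=0, move]
RT 60: heading 0 -> 300
LT 30: heading 300 -> 330
Final: pos=(-28,0), heading=330, 4 segment(s) drawn

Segment endpoints: x in {-44, -41, -29, -13, 0}, y in {0, 0, 0, 0, 0}
xmin=-44, ymin=0, xmax=0, ymax=0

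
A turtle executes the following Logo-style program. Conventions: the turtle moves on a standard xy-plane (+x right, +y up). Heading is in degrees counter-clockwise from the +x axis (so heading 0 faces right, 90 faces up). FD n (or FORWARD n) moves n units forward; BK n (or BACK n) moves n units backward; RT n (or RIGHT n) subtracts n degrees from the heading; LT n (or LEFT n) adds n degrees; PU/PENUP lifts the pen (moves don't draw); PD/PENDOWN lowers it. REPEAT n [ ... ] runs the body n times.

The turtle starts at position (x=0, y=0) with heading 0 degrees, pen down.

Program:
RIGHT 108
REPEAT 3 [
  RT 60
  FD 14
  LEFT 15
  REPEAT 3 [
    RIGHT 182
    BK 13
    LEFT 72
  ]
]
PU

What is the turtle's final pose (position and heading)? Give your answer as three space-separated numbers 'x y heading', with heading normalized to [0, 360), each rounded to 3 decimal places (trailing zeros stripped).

Executing turtle program step by step:
Start: pos=(0,0), heading=0, pen down
RT 108: heading 0 -> 252
REPEAT 3 [
  -- iteration 1/3 --
  RT 60: heading 252 -> 192
  FD 14: (0,0) -> (-13.694,-2.911) [heading=192, draw]
  LT 15: heading 192 -> 207
  REPEAT 3 [
    -- iteration 1/3 --
    RT 182: heading 207 -> 25
    BK 13: (-13.694,-2.911) -> (-25.476,-8.405) [heading=25, draw]
    LT 72: heading 25 -> 97
    -- iteration 2/3 --
    RT 182: heading 97 -> 275
    BK 13: (-25.476,-8.405) -> (-26.609,4.546) [heading=275, draw]
    LT 72: heading 275 -> 347
    -- iteration 3/3 --
    RT 182: heading 347 -> 165
    BK 13: (-26.609,4.546) -> (-14.052,1.181) [heading=165, draw]
    LT 72: heading 165 -> 237
  ]
  -- iteration 2/3 --
  RT 60: heading 237 -> 177
  FD 14: (-14.052,1.181) -> (-28.033,1.914) [heading=177, draw]
  LT 15: heading 177 -> 192
  REPEAT 3 [
    -- iteration 1/3 --
    RT 182: heading 192 -> 10
    BK 13: (-28.033,1.914) -> (-40.835,-0.344) [heading=10, draw]
    LT 72: heading 10 -> 82
    -- iteration 2/3 --
    RT 182: heading 82 -> 260
    BK 13: (-40.835,-0.344) -> (-38.578,12.459) [heading=260, draw]
    LT 72: heading 260 -> 332
    -- iteration 3/3 --
    RT 182: heading 332 -> 150
    BK 13: (-38.578,12.459) -> (-27.32,5.959) [heading=150, draw]
    LT 72: heading 150 -> 222
  ]
  -- iteration 3/3 --
  RT 60: heading 222 -> 162
  FD 14: (-27.32,5.959) -> (-40.634,10.285) [heading=162, draw]
  LT 15: heading 162 -> 177
  REPEAT 3 [
    -- iteration 1/3 --
    RT 182: heading 177 -> 355
    BK 13: (-40.634,10.285) -> (-53.585,11.418) [heading=355, draw]
    LT 72: heading 355 -> 67
    -- iteration 2/3 --
    RT 182: heading 67 -> 245
    BK 13: (-53.585,11.418) -> (-48.091,23.2) [heading=245, draw]
    LT 72: heading 245 -> 317
    -- iteration 3/3 --
    RT 182: heading 317 -> 135
    BK 13: (-48.091,23.2) -> (-38.899,14.008) [heading=135, draw]
    LT 72: heading 135 -> 207
  ]
]
PU: pen up
Final: pos=(-38.899,14.008), heading=207, 12 segment(s) drawn

Answer: -38.899 14.008 207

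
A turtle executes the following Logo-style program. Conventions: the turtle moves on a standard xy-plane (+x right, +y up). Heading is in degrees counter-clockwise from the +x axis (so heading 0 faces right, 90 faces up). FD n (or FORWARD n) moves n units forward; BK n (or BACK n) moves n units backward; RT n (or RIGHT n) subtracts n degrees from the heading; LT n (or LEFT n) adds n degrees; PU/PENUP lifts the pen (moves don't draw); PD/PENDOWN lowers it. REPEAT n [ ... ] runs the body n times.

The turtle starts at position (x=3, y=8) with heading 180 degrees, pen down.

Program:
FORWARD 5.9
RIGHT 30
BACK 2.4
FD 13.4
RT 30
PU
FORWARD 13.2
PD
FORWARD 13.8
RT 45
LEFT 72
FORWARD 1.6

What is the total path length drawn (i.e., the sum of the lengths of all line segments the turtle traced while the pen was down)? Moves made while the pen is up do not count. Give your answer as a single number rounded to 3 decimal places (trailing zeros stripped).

Answer: 37.1

Derivation:
Executing turtle program step by step:
Start: pos=(3,8), heading=180, pen down
FD 5.9: (3,8) -> (-2.9,8) [heading=180, draw]
RT 30: heading 180 -> 150
BK 2.4: (-2.9,8) -> (-0.822,6.8) [heading=150, draw]
FD 13.4: (-0.822,6.8) -> (-12.426,13.5) [heading=150, draw]
RT 30: heading 150 -> 120
PU: pen up
FD 13.2: (-12.426,13.5) -> (-19.026,24.932) [heading=120, move]
PD: pen down
FD 13.8: (-19.026,24.932) -> (-25.926,36.883) [heading=120, draw]
RT 45: heading 120 -> 75
LT 72: heading 75 -> 147
FD 1.6: (-25.926,36.883) -> (-27.268,37.754) [heading=147, draw]
Final: pos=(-27.268,37.754), heading=147, 5 segment(s) drawn

Segment lengths:
  seg 1: (3,8) -> (-2.9,8), length = 5.9
  seg 2: (-2.9,8) -> (-0.822,6.8), length = 2.4
  seg 3: (-0.822,6.8) -> (-12.426,13.5), length = 13.4
  seg 4: (-19.026,24.932) -> (-25.926,36.883), length = 13.8
  seg 5: (-25.926,36.883) -> (-27.268,37.754), length = 1.6
Total = 37.1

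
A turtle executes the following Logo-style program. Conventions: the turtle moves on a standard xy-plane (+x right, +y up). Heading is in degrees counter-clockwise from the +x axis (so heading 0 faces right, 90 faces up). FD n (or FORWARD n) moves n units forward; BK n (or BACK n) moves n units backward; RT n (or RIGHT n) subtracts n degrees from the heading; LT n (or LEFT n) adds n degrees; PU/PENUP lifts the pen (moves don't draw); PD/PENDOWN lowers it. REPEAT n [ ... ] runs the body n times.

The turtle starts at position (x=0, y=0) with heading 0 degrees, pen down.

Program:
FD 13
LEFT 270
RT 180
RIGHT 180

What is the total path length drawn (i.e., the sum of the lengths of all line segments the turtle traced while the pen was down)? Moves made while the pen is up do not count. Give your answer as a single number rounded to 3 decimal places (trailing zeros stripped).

Executing turtle program step by step:
Start: pos=(0,0), heading=0, pen down
FD 13: (0,0) -> (13,0) [heading=0, draw]
LT 270: heading 0 -> 270
RT 180: heading 270 -> 90
RT 180: heading 90 -> 270
Final: pos=(13,0), heading=270, 1 segment(s) drawn

Segment lengths:
  seg 1: (0,0) -> (13,0), length = 13
Total = 13

Answer: 13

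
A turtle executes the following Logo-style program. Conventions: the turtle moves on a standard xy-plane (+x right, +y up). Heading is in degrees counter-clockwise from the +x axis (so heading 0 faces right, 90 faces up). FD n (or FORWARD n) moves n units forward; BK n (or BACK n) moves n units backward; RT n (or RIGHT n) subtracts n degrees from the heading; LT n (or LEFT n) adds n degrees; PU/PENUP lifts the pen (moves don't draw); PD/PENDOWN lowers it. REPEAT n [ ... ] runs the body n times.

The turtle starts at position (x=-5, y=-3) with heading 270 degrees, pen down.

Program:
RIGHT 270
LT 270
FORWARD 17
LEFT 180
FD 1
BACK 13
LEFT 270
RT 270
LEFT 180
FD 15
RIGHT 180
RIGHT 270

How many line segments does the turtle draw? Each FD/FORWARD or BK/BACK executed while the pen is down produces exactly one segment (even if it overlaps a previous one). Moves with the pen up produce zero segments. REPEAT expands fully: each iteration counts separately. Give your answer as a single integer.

Executing turtle program step by step:
Start: pos=(-5,-3), heading=270, pen down
RT 270: heading 270 -> 0
LT 270: heading 0 -> 270
FD 17: (-5,-3) -> (-5,-20) [heading=270, draw]
LT 180: heading 270 -> 90
FD 1: (-5,-20) -> (-5,-19) [heading=90, draw]
BK 13: (-5,-19) -> (-5,-32) [heading=90, draw]
LT 270: heading 90 -> 0
RT 270: heading 0 -> 90
LT 180: heading 90 -> 270
FD 15: (-5,-32) -> (-5,-47) [heading=270, draw]
RT 180: heading 270 -> 90
RT 270: heading 90 -> 180
Final: pos=(-5,-47), heading=180, 4 segment(s) drawn
Segments drawn: 4

Answer: 4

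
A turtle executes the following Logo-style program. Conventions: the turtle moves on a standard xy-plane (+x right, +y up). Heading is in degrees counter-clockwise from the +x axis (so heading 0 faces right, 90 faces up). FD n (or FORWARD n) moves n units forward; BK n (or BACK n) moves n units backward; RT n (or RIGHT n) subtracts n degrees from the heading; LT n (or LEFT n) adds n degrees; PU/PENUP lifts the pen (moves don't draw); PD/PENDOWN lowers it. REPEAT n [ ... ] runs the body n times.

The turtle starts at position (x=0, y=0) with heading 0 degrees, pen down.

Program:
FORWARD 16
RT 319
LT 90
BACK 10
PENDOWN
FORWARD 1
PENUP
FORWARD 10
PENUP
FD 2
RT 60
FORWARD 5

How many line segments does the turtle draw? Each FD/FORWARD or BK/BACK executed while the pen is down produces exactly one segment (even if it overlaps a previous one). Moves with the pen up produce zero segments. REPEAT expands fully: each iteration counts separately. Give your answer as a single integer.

Answer: 3

Derivation:
Executing turtle program step by step:
Start: pos=(0,0), heading=0, pen down
FD 16: (0,0) -> (16,0) [heading=0, draw]
RT 319: heading 0 -> 41
LT 90: heading 41 -> 131
BK 10: (16,0) -> (22.561,-7.547) [heading=131, draw]
PD: pen down
FD 1: (22.561,-7.547) -> (21.905,-6.792) [heading=131, draw]
PU: pen up
FD 10: (21.905,-6.792) -> (15.344,0.755) [heading=131, move]
PU: pen up
FD 2: (15.344,0.755) -> (14.032,2.264) [heading=131, move]
RT 60: heading 131 -> 71
FD 5: (14.032,2.264) -> (15.66,6.992) [heading=71, move]
Final: pos=(15.66,6.992), heading=71, 3 segment(s) drawn
Segments drawn: 3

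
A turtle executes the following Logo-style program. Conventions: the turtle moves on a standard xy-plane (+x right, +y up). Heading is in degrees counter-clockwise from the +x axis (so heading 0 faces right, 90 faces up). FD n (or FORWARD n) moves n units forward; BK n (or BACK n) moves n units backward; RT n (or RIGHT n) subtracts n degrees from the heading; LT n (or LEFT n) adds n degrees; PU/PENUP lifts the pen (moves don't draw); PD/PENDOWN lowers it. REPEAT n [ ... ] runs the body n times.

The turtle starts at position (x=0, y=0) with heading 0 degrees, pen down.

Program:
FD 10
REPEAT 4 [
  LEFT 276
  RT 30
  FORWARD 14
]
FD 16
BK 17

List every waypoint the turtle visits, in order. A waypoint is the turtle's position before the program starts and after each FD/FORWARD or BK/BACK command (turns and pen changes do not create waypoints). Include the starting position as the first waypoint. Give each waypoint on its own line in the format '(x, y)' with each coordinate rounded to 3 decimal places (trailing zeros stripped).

Executing turtle program step by step:
Start: pos=(0,0), heading=0, pen down
FD 10: (0,0) -> (10,0) [heading=0, draw]
REPEAT 4 [
  -- iteration 1/4 --
  LT 276: heading 0 -> 276
  RT 30: heading 276 -> 246
  FD 14: (10,0) -> (4.306,-12.79) [heading=246, draw]
  -- iteration 2/4 --
  LT 276: heading 246 -> 162
  RT 30: heading 162 -> 132
  FD 14: (4.306,-12.79) -> (-5.062,-2.386) [heading=132, draw]
  -- iteration 3/4 --
  LT 276: heading 132 -> 48
  RT 30: heading 48 -> 18
  FD 14: (-5.062,-2.386) -> (8.253,1.941) [heading=18, draw]
  -- iteration 4/4 --
  LT 276: heading 18 -> 294
  RT 30: heading 294 -> 264
  FD 14: (8.253,1.941) -> (6.789,-11.983) [heading=264, draw]
]
FD 16: (6.789,-11.983) -> (5.117,-27.895) [heading=264, draw]
BK 17: (5.117,-27.895) -> (6.894,-10.988) [heading=264, draw]
Final: pos=(6.894,-10.988), heading=264, 7 segment(s) drawn
Waypoints (8 total):
(0, 0)
(10, 0)
(4.306, -12.79)
(-5.062, -2.386)
(8.253, 1.941)
(6.789, -11.983)
(5.117, -27.895)
(6.894, -10.988)

Answer: (0, 0)
(10, 0)
(4.306, -12.79)
(-5.062, -2.386)
(8.253, 1.941)
(6.789, -11.983)
(5.117, -27.895)
(6.894, -10.988)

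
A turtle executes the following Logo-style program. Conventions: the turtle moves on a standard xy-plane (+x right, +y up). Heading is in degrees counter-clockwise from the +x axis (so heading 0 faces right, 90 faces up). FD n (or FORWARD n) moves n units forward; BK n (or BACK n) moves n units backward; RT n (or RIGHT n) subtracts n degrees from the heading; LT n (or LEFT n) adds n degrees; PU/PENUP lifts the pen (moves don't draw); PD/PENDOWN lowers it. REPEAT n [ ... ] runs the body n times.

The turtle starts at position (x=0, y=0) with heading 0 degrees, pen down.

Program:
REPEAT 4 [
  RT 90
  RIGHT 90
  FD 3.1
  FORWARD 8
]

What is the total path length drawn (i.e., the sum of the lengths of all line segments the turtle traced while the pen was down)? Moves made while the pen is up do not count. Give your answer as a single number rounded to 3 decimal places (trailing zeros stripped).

Executing turtle program step by step:
Start: pos=(0,0), heading=0, pen down
REPEAT 4 [
  -- iteration 1/4 --
  RT 90: heading 0 -> 270
  RT 90: heading 270 -> 180
  FD 3.1: (0,0) -> (-3.1,0) [heading=180, draw]
  FD 8: (-3.1,0) -> (-11.1,0) [heading=180, draw]
  -- iteration 2/4 --
  RT 90: heading 180 -> 90
  RT 90: heading 90 -> 0
  FD 3.1: (-11.1,0) -> (-8,0) [heading=0, draw]
  FD 8: (-8,0) -> (0,0) [heading=0, draw]
  -- iteration 3/4 --
  RT 90: heading 0 -> 270
  RT 90: heading 270 -> 180
  FD 3.1: (0,0) -> (-3.1,0) [heading=180, draw]
  FD 8: (-3.1,0) -> (-11.1,0) [heading=180, draw]
  -- iteration 4/4 --
  RT 90: heading 180 -> 90
  RT 90: heading 90 -> 0
  FD 3.1: (-11.1,0) -> (-8,0) [heading=0, draw]
  FD 8: (-8,0) -> (0,0) [heading=0, draw]
]
Final: pos=(0,0), heading=0, 8 segment(s) drawn

Segment lengths:
  seg 1: (0,0) -> (-3.1,0), length = 3.1
  seg 2: (-3.1,0) -> (-11.1,0), length = 8
  seg 3: (-11.1,0) -> (-8,0), length = 3.1
  seg 4: (-8,0) -> (0,0), length = 8
  seg 5: (0,0) -> (-3.1,0), length = 3.1
  seg 6: (-3.1,0) -> (-11.1,0), length = 8
  seg 7: (-11.1,0) -> (-8,0), length = 3.1
  seg 8: (-8,0) -> (0,0), length = 8
Total = 44.4

Answer: 44.4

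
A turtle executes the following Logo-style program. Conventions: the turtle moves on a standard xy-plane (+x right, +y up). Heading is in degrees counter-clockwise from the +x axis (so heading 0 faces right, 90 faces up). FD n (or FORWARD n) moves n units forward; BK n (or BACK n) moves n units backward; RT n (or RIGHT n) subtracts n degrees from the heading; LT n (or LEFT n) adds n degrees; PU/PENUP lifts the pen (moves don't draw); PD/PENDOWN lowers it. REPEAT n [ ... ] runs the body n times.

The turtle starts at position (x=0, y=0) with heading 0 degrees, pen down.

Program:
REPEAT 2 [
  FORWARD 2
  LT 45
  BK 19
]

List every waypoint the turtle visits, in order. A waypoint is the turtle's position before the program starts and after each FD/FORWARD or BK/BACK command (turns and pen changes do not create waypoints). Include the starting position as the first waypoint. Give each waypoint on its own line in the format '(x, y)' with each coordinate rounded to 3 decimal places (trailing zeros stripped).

Answer: (0, 0)
(2, 0)
(-11.435, -13.435)
(-10.021, -12.021)
(-10.021, -31.021)

Derivation:
Executing turtle program step by step:
Start: pos=(0,0), heading=0, pen down
REPEAT 2 [
  -- iteration 1/2 --
  FD 2: (0,0) -> (2,0) [heading=0, draw]
  LT 45: heading 0 -> 45
  BK 19: (2,0) -> (-11.435,-13.435) [heading=45, draw]
  -- iteration 2/2 --
  FD 2: (-11.435,-13.435) -> (-10.021,-12.021) [heading=45, draw]
  LT 45: heading 45 -> 90
  BK 19: (-10.021,-12.021) -> (-10.021,-31.021) [heading=90, draw]
]
Final: pos=(-10.021,-31.021), heading=90, 4 segment(s) drawn
Waypoints (5 total):
(0, 0)
(2, 0)
(-11.435, -13.435)
(-10.021, -12.021)
(-10.021, -31.021)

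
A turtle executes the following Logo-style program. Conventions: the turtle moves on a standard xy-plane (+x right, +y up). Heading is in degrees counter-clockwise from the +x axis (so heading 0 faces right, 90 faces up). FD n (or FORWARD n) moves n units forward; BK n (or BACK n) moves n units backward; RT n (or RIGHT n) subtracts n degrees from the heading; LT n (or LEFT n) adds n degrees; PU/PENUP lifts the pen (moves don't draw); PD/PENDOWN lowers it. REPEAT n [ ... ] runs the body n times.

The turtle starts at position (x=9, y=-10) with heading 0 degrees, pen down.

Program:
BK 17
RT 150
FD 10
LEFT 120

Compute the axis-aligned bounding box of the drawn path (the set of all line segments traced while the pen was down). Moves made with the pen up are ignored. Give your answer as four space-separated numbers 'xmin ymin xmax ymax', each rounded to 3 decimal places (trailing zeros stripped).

Executing turtle program step by step:
Start: pos=(9,-10), heading=0, pen down
BK 17: (9,-10) -> (-8,-10) [heading=0, draw]
RT 150: heading 0 -> 210
FD 10: (-8,-10) -> (-16.66,-15) [heading=210, draw]
LT 120: heading 210 -> 330
Final: pos=(-16.66,-15), heading=330, 2 segment(s) drawn

Segment endpoints: x in {-16.66, -8, 9}, y in {-15, -10}
xmin=-16.66, ymin=-15, xmax=9, ymax=-10

Answer: -16.66 -15 9 -10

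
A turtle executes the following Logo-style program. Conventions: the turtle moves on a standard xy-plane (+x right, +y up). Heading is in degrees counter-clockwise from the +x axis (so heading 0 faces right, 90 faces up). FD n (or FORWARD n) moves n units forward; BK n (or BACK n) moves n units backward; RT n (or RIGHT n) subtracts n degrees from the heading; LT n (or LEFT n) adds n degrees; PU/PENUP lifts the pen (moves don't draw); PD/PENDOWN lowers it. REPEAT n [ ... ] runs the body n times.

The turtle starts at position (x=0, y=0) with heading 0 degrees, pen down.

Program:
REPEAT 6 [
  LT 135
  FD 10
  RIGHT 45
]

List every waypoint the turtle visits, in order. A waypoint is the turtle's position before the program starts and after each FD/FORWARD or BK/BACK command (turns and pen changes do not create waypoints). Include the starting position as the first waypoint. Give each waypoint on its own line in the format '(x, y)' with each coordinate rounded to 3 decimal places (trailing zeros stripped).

Executing turtle program step by step:
Start: pos=(0,0), heading=0, pen down
REPEAT 6 [
  -- iteration 1/6 --
  LT 135: heading 0 -> 135
  FD 10: (0,0) -> (-7.071,7.071) [heading=135, draw]
  RT 45: heading 135 -> 90
  -- iteration 2/6 --
  LT 135: heading 90 -> 225
  FD 10: (-7.071,7.071) -> (-14.142,0) [heading=225, draw]
  RT 45: heading 225 -> 180
  -- iteration 3/6 --
  LT 135: heading 180 -> 315
  FD 10: (-14.142,0) -> (-7.071,-7.071) [heading=315, draw]
  RT 45: heading 315 -> 270
  -- iteration 4/6 --
  LT 135: heading 270 -> 45
  FD 10: (-7.071,-7.071) -> (0,0) [heading=45, draw]
  RT 45: heading 45 -> 0
  -- iteration 5/6 --
  LT 135: heading 0 -> 135
  FD 10: (0,0) -> (-7.071,7.071) [heading=135, draw]
  RT 45: heading 135 -> 90
  -- iteration 6/6 --
  LT 135: heading 90 -> 225
  FD 10: (-7.071,7.071) -> (-14.142,0) [heading=225, draw]
  RT 45: heading 225 -> 180
]
Final: pos=(-14.142,0), heading=180, 6 segment(s) drawn
Waypoints (7 total):
(0, 0)
(-7.071, 7.071)
(-14.142, 0)
(-7.071, -7.071)
(0, 0)
(-7.071, 7.071)
(-14.142, 0)

Answer: (0, 0)
(-7.071, 7.071)
(-14.142, 0)
(-7.071, -7.071)
(0, 0)
(-7.071, 7.071)
(-14.142, 0)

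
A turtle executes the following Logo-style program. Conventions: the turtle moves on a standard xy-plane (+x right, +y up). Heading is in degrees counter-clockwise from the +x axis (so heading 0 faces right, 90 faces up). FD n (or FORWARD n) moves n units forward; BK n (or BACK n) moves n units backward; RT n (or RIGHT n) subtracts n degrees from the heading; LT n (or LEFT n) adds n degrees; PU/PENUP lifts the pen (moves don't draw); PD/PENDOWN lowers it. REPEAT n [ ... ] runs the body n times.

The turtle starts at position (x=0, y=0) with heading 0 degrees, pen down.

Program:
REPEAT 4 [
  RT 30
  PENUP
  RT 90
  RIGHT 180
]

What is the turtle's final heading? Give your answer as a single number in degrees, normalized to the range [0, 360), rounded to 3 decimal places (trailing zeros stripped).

Executing turtle program step by step:
Start: pos=(0,0), heading=0, pen down
REPEAT 4 [
  -- iteration 1/4 --
  RT 30: heading 0 -> 330
  PU: pen up
  RT 90: heading 330 -> 240
  RT 180: heading 240 -> 60
  -- iteration 2/4 --
  RT 30: heading 60 -> 30
  PU: pen up
  RT 90: heading 30 -> 300
  RT 180: heading 300 -> 120
  -- iteration 3/4 --
  RT 30: heading 120 -> 90
  PU: pen up
  RT 90: heading 90 -> 0
  RT 180: heading 0 -> 180
  -- iteration 4/4 --
  RT 30: heading 180 -> 150
  PU: pen up
  RT 90: heading 150 -> 60
  RT 180: heading 60 -> 240
]
Final: pos=(0,0), heading=240, 0 segment(s) drawn

Answer: 240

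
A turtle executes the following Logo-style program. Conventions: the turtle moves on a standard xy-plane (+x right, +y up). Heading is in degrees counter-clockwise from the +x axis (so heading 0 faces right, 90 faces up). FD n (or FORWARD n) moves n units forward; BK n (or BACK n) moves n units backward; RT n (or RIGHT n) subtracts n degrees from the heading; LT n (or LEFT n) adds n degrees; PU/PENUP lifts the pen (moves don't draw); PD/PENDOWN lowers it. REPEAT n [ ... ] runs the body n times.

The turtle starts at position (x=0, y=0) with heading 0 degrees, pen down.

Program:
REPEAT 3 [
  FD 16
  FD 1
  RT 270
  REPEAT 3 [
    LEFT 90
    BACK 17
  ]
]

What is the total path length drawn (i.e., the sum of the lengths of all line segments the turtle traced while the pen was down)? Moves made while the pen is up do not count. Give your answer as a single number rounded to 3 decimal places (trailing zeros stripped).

Executing turtle program step by step:
Start: pos=(0,0), heading=0, pen down
REPEAT 3 [
  -- iteration 1/3 --
  FD 16: (0,0) -> (16,0) [heading=0, draw]
  FD 1: (16,0) -> (17,0) [heading=0, draw]
  RT 270: heading 0 -> 90
  REPEAT 3 [
    -- iteration 1/3 --
    LT 90: heading 90 -> 180
    BK 17: (17,0) -> (34,0) [heading=180, draw]
    -- iteration 2/3 --
    LT 90: heading 180 -> 270
    BK 17: (34,0) -> (34,17) [heading=270, draw]
    -- iteration 3/3 --
    LT 90: heading 270 -> 0
    BK 17: (34,17) -> (17,17) [heading=0, draw]
  ]
  -- iteration 2/3 --
  FD 16: (17,17) -> (33,17) [heading=0, draw]
  FD 1: (33,17) -> (34,17) [heading=0, draw]
  RT 270: heading 0 -> 90
  REPEAT 3 [
    -- iteration 1/3 --
    LT 90: heading 90 -> 180
    BK 17: (34,17) -> (51,17) [heading=180, draw]
    -- iteration 2/3 --
    LT 90: heading 180 -> 270
    BK 17: (51,17) -> (51,34) [heading=270, draw]
    -- iteration 3/3 --
    LT 90: heading 270 -> 0
    BK 17: (51,34) -> (34,34) [heading=0, draw]
  ]
  -- iteration 3/3 --
  FD 16: (34,34) -> (50,34) [heading=0, draw]
  FD 1: (50,34) -> (51,34) [heading=0, draw]
  RT 270: heading 0 -> 90
  REPEAT 3 [
    -- iteration 1/3 --
    LT 90: heading 90 -> 180
    BK 17: (51,34) -> (68,34) [heading=180, draw]
    -- iteration 2/3 --
    LT 90: heading 180 -> 270
    BK 17: (68,34) -> (68,51) [heading=270, draw]
    -- iteration 3/3 --
    LT 90: heading 270 -> 0
    BK 17: (68,51) -> (51,51) [heading=0, draw]
  ]
]
Final: pos=(51,51), heading=0, 15 segment(s) drawn

Segment lengths:
  seg 1: (0,0) -> (16,0), length = 16
  seg 2: (16,0) -> (17,0), length = 1
  seg 3: (17,0) -> (34,0), length = 17
  seg 4: (34,0) -> (34,17), length = 17
  seg 5: (34,17) -> (17,17), length = 17
  seg 6: (17,17) -> (33,17), length = 16
  seg 7: (33,17) -> (34,17), length = 1
  seg 8: (34,17) -> (51,17), length = 17
  seg 9: (51,17) -> (51,34), length = 17
  seg 10: (51,34) -> (34,34), length = 17
  seg 11: (34,34) -> (50,34), length = 16
  seg 12: (50,34) -> (51,34), length = 1
  seg 13: (51,34) -> (68,34), length = 17
  seg 14: (68,34) -> (68,51), length = 17
  seg 15: (68,51) -> (51,51), length = 17
Total = 204

Answer: 204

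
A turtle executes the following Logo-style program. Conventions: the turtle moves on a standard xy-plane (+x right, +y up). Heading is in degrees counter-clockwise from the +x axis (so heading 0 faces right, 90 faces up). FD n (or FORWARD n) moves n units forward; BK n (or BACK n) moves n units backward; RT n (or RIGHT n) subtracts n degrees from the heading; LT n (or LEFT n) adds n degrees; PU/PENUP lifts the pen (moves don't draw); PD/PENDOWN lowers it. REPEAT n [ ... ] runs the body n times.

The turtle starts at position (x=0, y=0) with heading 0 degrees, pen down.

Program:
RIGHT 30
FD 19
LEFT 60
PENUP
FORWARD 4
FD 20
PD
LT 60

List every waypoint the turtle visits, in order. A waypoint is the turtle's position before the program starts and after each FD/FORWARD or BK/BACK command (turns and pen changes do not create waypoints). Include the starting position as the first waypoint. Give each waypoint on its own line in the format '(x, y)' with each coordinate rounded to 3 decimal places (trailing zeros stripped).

Executing turtle program step by step:
Start: pos=(0,0), heading=0, pen down
RT 30: heading 0 -> 330
FD 19: (0,0) -> (16.454,-9.5) [heading=330, draw]
LT 60: heading 330 -> 30
PU: pen up
FD 4: (16.454,-9.5) -> (19.919,-7.5) [heading=30, move]
FD 20: (19.919,-7.5) -> (37.239,2.5) [heading=30, move]
PD: pen down
LT 60: heading 30 -> 90
Final: pos=(37.239,2.5), heading=90, 1 segment(s) drawn
Waypoints (4 total):
(0, 0)
(16.454, -9.5)
(19.919, -7.5)
(37.239, 2.5)

Answer: (0, 0)
(16.454, -9.5)
(19.919, -7.5)
(37.239, 2.5)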